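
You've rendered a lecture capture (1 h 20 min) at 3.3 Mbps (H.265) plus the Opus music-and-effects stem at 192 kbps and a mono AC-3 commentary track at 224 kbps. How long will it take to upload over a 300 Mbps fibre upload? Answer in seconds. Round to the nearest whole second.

59 seconds

1 h 20 min = 80 min = 4800 s
Audio total: 192 + 224 = 416 kbps = 0.416 Mbps.
Total bitrate: 3.716 Mbps.
File: 3.716 Mbps × 4800 s = 17836.8 Mb.
At 300 Mbps: 17836.8 / 300 = 59.5 s ≈ 59.5 seconds.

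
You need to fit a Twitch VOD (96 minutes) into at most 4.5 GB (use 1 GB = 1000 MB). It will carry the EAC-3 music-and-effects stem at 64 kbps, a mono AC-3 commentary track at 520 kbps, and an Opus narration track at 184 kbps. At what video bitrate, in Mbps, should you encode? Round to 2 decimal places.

5.48 Mbps

Budget: 4.5 GB = 36000.0 Mb.
96 min = 5760 s
Total bitrate budget: 36000.0 Mb / 5760 s = 6.250 Mbps.
Audio total: 64 + 520 + 184 = 768 kbps = 0.768 Mbps.
Video: 6.250 − 0.768 = 5.482 Mbps.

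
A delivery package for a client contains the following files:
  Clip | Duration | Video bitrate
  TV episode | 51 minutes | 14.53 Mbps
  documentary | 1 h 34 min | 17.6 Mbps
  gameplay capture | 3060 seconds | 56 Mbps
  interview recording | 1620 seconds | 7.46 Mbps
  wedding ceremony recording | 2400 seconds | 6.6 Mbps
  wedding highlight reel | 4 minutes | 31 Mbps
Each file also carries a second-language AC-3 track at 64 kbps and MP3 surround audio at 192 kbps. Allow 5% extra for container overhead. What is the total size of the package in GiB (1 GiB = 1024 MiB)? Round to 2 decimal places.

43.34 GiB

Audio total: 64 + 192 = 256 kbps = 0.256 Mbps.
TV episode: 14.786 Mbps × 3060 s × 1.05 = 47507.4 Mb
documentary: 17.856 Mbps × 5640 s × 1.05 = 105743.2 Mb
gameplay capture: 56.256 Mbps × 3060 s × 1.05 = 180750.5 Mb
interview recording: 7.716 Mbps × 1620 s × 1.05 = 13124.9 Mb
wedding ceremony recording: 6.856 Mbps × 2400 s × 1.05 = 17277.1 Mb
wedding highlight reel: 31.256 Mbps × 240 s × 1.05 = 7876.5 Mb
Total: 372279.7 Mb = 46535.0 MB.
= 43.34 GiB.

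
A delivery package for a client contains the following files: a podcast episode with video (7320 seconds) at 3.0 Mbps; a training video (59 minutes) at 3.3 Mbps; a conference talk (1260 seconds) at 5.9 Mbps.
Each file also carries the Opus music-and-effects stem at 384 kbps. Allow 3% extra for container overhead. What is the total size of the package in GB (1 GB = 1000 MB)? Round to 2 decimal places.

Audio: 384 kbps = 0.384 Mbps.
podcast episode with video: 3.384 Mbps × 7320 s × 1.03 = 25514.0 Mb
training video: 3.684 Mbps × 3540 s × 1.03 = 13432.6 Mb
conference talk: 6.284 Mbps × 1260 s × 1.03 = 8155.4 Mb
Total: 47102.0 Mb = 5887.7 MB.
= 5.888 GB.

5.89 GB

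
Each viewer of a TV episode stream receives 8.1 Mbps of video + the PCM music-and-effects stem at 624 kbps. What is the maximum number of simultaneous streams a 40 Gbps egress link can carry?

Audio: 624 kbps = 0.624 Mbps.
Per-viewer media rate: 8.724 Mbps.
40 Gbps = 40,000 Mbps; 40,000 / 8.724 = 4585.05 → 4585 viewers.

4585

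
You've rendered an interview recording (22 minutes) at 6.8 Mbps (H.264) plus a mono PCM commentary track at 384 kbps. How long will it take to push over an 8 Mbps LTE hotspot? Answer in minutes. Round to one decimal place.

22 min = 1320 s
Audio: 384 kbps = 0.384 Mbps.
Total bitrate: 7.184 Mbps.
File: 7.184 Mbps × 1320 s = 9482.9 Mb.
At 8 Mbps: 9482.9 / 8 = 1185.4 s ≈ 19.8 minutes.

19.8 minutes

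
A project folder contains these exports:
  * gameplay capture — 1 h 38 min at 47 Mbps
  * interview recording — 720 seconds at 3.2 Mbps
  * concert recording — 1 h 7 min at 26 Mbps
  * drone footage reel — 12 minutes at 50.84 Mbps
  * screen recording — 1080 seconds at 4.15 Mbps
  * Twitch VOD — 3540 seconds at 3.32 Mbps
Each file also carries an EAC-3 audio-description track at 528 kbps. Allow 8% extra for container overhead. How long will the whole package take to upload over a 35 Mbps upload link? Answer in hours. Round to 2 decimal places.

3.81 hours

Audio: 528 kbps = 0.528 Mbps.
gameplay capture: 47.528 Mbps × 5880 s × 1.08 = 301821.8 Mb
interview recording: 3.728 Mbps × 720 s × 1.08 = 2898.9 Mb
concert recording: 26.528 Mbps × 4020 s × 1.08 = 115174.0 Mb
drone footage reel: 51.368 Mbps × 720 s × 1.08 = 39943.8 Mb
screen recording: 4.678 Mbps × 1080 s × 1.08 = 5456.4 Mb
Twitch VOD: 3.848 Mbps × 3540 s × 1.08 = 14711.7 Mb
Total: 480006.5 Mb = 60000.8 MB.
At 35 Mbps: 480006.5 / 35 = 13714 s ≈ 3.81 hours.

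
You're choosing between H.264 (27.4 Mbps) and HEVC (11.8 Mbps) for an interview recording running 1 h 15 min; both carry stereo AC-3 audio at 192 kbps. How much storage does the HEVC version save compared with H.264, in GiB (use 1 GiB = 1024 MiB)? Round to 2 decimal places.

1 h 15 min = 75 min = 4500 s
Audio: 192 kbps = 0.192 Mbps.
H.264: 27.592 Mbps × 4500 s = 124164.0 Mb = 14.455 GiB.
HEVC: 11.992 Mbps × 4500 s = 53964.0 Mb = 6.282 GiB.
Saving: 14.455 − 6.282 = 8.172 GiB.

8.17 GiB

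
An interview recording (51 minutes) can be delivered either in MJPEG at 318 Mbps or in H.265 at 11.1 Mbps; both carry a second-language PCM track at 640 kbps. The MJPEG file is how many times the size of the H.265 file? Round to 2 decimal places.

27.14

51 min = 3060 s
Audio: 640 kbps = 0.640 Mbps.
MJPEG: 318.640 Mbps × 3060 s = 975038.4 Mb = 121.880 GB.
H.265: 11.740 Mbps × 3060 s = 35924.4 Mb = 4.491 GB.
Ratio: 121.880 / 4.491 = 27.141.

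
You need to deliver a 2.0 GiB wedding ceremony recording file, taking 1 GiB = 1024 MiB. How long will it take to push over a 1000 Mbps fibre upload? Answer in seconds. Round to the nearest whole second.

17 seconds

File: 2.0 GiB = 17179.9 Mb.
At 1000 Mbps: 17179.9 / 1000 = 17.2 s ≈ 17.2 seconds.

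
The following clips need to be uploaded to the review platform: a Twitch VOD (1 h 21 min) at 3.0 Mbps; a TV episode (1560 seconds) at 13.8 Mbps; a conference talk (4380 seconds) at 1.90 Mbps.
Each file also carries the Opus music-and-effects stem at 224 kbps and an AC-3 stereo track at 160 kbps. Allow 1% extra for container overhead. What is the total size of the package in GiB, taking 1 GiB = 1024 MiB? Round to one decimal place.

5.7 GiB

Audio total: 224 + 160 = 384 kbps = 0.384 Mbps.
Twitch VOD: 3.384 Mbps × 4860 s × 1.01 = 16610.7 Mb
TV episode: 14.184 Mbps × 1560 s × 1.01 = 22348.3 Mb
conference talk: 2.284 Mbps × 4380 s × 1.01 = 10104.0 Mb
Total: 49063.0 Mb = 6132.9 MB.
= 5.712 GiB.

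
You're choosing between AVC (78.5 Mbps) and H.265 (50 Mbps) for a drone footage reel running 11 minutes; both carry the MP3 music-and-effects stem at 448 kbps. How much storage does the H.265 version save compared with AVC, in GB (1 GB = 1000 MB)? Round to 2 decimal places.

2.35 GB

11 min = 660 s
Audio: 448 kbps = 0.448 Mbps.
AVC: 78.948 Mbps × 660 s = 52105.7 Mb = 6.513 GB.
H.265: 50.448 Mbps × 660 s = 33295.7 Mb = 4.162 GB.
Saving: 6.513 − 4.162 = 2.351 GB.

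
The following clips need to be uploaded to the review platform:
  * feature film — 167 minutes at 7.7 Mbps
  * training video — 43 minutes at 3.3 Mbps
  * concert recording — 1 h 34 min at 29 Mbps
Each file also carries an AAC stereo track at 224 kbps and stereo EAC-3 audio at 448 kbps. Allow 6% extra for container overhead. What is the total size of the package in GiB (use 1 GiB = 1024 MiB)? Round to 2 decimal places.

32.27 GiB

Audio total: 224 + 448 = 672 kbps = 0.672 Mbps.
feature film: 8.372 Mbps × 10020 s × 1.06 = 88920.7 Mb
training video: 3.972 Mbps × 2580 s × 1.06 = 10862.6 Mb
concert recording: 29.672 Mbps × 5640 s × 1.06 = 177391.1 Mb
Total: 277174.4 Mb = 34646.8 MB.
= 32.27 GiB.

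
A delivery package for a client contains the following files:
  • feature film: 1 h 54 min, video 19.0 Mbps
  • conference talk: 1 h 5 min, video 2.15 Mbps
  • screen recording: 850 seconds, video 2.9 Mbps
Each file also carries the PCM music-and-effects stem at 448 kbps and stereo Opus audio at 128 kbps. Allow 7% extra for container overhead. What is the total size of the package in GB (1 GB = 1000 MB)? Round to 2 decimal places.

Audio total: 448 + 128 = 576 kbps = 0.576 Mbps.
feature film: 19.576 Mbps × 6840 s × 1.07 = 143272.8 Mb
conference talk: 2.726 Mbps × 3900 s × 1.07 = 11375.6 Mb
screen recording: 3.476 Mbps × 850 s × 1.07 = 3161.4 Mb
Total: 157809.8 Mb = 19726.2 MB.
= 19.73 GB.

19.73 GB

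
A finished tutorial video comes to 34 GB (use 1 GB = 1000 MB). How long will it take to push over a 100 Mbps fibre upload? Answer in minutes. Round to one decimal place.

45.3 minutes

File: 34 GB = 272000.0 Mb.
At 100 Mbps: 272000.0 / 100 = 2720.0 s ≈ 45.3 minutes.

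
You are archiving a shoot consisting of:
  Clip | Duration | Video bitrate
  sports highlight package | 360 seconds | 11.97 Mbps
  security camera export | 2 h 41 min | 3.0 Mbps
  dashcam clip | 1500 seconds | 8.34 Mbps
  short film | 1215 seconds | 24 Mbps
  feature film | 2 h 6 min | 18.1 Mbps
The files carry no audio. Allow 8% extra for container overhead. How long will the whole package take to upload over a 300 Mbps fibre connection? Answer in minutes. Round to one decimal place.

12.7 minutes

sports highlight package: 11.970 Mbps × 360 s × 1.08 = 4653.9 Mb
security camera export: 3.000 Mbps × 9660 s × 1.08 = 31298.4 Mb
dashcam clip: 8.340 Mbps × 1500 s × 1.08 = 13510.8 Mb
short film: 24.000 Mbps × 1215 s × 1.08 = 31492.8 Mb
feature film: 18.100 Mbps × 7560 s × 1.08 = 147782.9 Mb
Total: 228738.8 Mb = 28592.4 MB.
At 300 Mbps: 228738.8 / 300 = 762 s ≈ 12.7 minutes.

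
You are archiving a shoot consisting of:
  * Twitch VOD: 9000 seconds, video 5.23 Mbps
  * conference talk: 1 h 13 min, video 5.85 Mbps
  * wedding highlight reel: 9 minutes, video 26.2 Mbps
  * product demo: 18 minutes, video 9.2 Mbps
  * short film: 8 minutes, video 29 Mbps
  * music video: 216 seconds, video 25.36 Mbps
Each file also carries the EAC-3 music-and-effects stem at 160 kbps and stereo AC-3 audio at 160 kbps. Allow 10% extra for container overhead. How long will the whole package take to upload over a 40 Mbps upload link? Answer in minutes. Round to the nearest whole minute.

56 minutes

Audio total: 160 + 160 = 320 kbps = 0.320 Mbps.
Twitch VOD: 5.550 Mbps × 9000 s × 1.10 = 54945.0 Mb
conference talk: 6.170 Mbps × 4380 s × 1.10 = 29727.1 Mb
wedding highlight reel: 26.520 Mbps × 540 s × 1.10 = 15752.9 Mb
product demo: 9.520 Mbps × 1080 s × 1.10 = 11309.8 Mb
short film: 29.320 Mbps × 480 s × 1.10 = 15481.0 Mb
music video: 25.680 Mbps × 216 s × 1.10 = 6101.6 Mb
Total: 133317.2 Mb = 16664.7 MB.
At 40 Mbps: 133317.2 / 40 = 3333 s ≈ 55.5 minutes.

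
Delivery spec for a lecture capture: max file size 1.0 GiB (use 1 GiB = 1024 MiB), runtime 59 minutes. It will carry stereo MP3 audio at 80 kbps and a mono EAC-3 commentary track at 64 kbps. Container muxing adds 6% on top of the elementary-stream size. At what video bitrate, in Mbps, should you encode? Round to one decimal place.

Budget: 1.0 GiB = 8589.9 Mb.
Stream payload after overhead: 8589.9 / 1.06 = 8103.7 Mb.
59 min = 3540 s
Total bitrate budget: 8103.7 Mb / 3540 s = 2.289 Mbps.
Audio total: 80 + 64 = 144 kbps = 0.144 Mbps.
Video: 2.289 − 0.144 = 2.145 Mbps.

2.1 Mbps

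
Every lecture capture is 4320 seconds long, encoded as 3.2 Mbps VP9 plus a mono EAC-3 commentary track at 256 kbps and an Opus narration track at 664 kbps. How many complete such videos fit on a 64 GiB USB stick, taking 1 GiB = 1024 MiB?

Audio total: 256 + 664 = 920 kbps = 0.920 Mbps.
Total bitrate: 4.120 Mbps.
Per item: 4.120 Mbps × 4320 s = 17,798 Mb = 2,225 MB.
Capacity: 64 GiB = 549,756 Mb; 30.89 items → 30 complete.

30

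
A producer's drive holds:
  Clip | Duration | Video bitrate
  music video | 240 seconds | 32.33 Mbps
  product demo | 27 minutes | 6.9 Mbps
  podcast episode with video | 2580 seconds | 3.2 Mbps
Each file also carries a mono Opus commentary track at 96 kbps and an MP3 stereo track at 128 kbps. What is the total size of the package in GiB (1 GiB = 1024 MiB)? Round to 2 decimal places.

3.28 GiB

Audio total: 96 + 128 = 224 kbps = 0.224 Mbps.
music video: 32.554 Mbps × 240 s = 7813.0 Mb
product demo: 7.124 Mbps × 1620 s = 11540.9 Mb
podcast episode with video: 3.424 Mbps × 2580 s = 8833.9 Mb
Total: 28187.8 Mb = 3523.5 MB.
= 3.281 GiB.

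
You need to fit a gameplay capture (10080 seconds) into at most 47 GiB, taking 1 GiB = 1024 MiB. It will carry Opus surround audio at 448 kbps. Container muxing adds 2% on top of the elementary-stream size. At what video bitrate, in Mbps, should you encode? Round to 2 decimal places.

38.82 Mbps

Budget: 47 GiB = 403726.9 Mb.
Stream payload after overhead: 403726.9 / 1.02 = 395810.7 Mb.
Total bitrate budget: 395810.7 Mb / 10080 s = 39.267 Mbps.
Audio: 448 kbps = 0.448 Mbps.
Video: 39.267 − 0.448 = 38.819 Mbps.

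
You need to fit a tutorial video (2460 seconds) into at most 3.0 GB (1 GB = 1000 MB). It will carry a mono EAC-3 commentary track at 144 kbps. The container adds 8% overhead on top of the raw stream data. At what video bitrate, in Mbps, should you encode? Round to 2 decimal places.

Budget: 3.0 GB = 24000.0 Mb.
Stream payload after overhead: 24000.0 / 1.08 = 22222.2 Mb.
Total bitrate budget: 22222.2 Mb / 2460 s = 9.033 Mbps.
Audio: 144 kbps = 0.144 Mbps.
Video: 9.033 − 0.144 = 8.889 Mbps.

8.89 Mbps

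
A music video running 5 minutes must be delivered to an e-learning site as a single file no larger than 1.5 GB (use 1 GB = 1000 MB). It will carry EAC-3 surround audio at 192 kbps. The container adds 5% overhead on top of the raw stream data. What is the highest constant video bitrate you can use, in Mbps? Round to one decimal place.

37.9 Mbps

Budget: 1.5 GB = 12000.0 Mb.
Stream payload after overhead: 12000.0 / 1.05 = 11428.6 Mb.
5 min = 300 s
Total bitrate budget: 11428.6 Mb / 300 s = 38.095 Mbps.
Audio: 192 kbps = 0.192 Mbps.
Video: 38.095 − 0.192 = 37.903 Mbps.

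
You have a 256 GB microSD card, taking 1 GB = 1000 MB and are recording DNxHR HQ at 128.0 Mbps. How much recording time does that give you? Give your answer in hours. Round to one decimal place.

4.4 hours

Capacity: 256 GB = 2,048,000 Mb.
Recording time: 2,048,000 / 128.000 = 16,000 s ≈ 4.44 hours.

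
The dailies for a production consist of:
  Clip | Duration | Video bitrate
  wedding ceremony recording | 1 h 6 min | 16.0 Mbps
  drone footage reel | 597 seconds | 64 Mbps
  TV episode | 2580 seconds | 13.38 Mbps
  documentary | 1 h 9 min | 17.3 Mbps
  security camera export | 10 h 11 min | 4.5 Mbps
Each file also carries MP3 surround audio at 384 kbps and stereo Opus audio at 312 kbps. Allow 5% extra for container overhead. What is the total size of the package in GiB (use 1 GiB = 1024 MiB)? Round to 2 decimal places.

49.63 GiB

Audio total: 384 + 312 = 696 kbps = 0.696 Mbps.
wedding ceremony recording: 16.696 Mbps × 3960 s × 1.05 = 69422.0 Mb
drone footage reel: 64.696 Mbps × 597 s × 1.05 = 40554.7 Mb
TV episode: 14.076 Mbps × 2580 s × 1.05 = 38131.9 Mb
documentary: 17.996 Mbps × 4140 s × 1.05 = 78228.6 Mb
security camera export: 5.196 Mbps × 36660 s × 1.05 = 200009.6 Mb
Total: 426346.8 Mb = 53293.3 MB.
= 49.63 GiB.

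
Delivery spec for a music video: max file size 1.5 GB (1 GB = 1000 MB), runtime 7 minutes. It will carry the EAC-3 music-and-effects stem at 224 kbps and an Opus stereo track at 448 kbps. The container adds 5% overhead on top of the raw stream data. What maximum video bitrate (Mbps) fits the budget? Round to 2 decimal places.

Budget: 1.5 GB = 12000.0 Mb.
Stream payload after overhead: 12000.0 / 1.05 = 11428.6 Mb.
7 min = 420 s
Total bitrate budget: 11428.6 Mb / 420 s = 27.211 Mbps.
Audio total: 224 + 448 = 672 kbps = 0.672 Mbps.
Video: 27.211 − 0.672 = 26.539 Mbps.

26.54 Mbps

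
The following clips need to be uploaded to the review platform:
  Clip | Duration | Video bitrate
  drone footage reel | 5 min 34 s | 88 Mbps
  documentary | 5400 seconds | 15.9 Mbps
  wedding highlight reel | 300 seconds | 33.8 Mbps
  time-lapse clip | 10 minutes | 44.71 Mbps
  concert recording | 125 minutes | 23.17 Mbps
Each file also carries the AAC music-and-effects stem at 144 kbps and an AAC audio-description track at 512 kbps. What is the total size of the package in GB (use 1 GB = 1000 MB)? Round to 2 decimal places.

41.91 GB

Audio total: 144 + 512 = 656 kbps = 0.656 Mbps.
drone footage reel: 88.656 Mbps × 334 s = 29611.1 Mb
documentary: 16.556 Mbps × 5400 s = 89402.4 Mb
wedding highlight reel: 34.456 Mbps × 300 s = 10336.8 Mb
time-lapse clip: 45.366 Mbps × 600 s = 27219.6 Mb
concert recording: 23.826 Mbps × 7500 s = 178695.0 Mb
Total: 335264.9 Mb = 41908.1 MB.
= 41.91 GB.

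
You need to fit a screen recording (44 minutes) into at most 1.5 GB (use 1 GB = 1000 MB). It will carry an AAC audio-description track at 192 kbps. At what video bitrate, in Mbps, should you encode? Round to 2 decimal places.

4.35 Mbps

Budget: 1.5 GB = 12000.0 Mb.
44 min = 2640 s
Total bitrate budget: 12000.0 Mb / 2640 s = 4.545 Mbps.
Audio: 192 kbps = 0.192 Mbps.
Video: 4.545 − 0.192 = 4.353 Mbps.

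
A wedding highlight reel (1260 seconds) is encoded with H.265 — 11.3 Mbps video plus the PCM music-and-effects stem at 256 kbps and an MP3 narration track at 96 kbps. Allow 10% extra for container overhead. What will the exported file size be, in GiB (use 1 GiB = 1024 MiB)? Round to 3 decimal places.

1.880 GiB

Audio total: 256 + 96 = 352 kbps = 0.352 Mbps.
Total bitrate: 11.3 + 0.352 = 11.652 Mbps.
Stream data: 11.652 Mbps × 1260 s = 14681.5 Mb.
With 10% container overhead: ×1.10.
16,150 Mb = 2,018,709,000 bytes ÷ 1,073,741,824 = 1.880 GiB.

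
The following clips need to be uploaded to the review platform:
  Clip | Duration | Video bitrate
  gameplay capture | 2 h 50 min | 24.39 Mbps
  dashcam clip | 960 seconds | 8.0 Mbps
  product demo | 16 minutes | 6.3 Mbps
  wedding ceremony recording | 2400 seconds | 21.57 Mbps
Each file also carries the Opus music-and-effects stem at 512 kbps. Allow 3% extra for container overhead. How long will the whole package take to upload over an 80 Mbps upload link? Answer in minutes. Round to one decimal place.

Audio: 512 kbps = 0.512 Mbps.
gameplay capture: 24.902 Mbps × 10200 s × 1.03 = 261620.4 Mb
dashcam clip: 8.512 Mbps × 960 s × 1.03 = 8416.7 Mb
product demo: 6.812 Mbps × 960 s × 1.03 = 6735.7 Mb
wedding ceremony recording: 22.082 Mbps × 2400 s × 1.03 = 54586.7 Mb
Total: 331359.5 Mb = 41419.9 MB.
At 80 Mbps: 331359.5 / 80 = 4142 s ≈ 69 minutes.

69.0 minutes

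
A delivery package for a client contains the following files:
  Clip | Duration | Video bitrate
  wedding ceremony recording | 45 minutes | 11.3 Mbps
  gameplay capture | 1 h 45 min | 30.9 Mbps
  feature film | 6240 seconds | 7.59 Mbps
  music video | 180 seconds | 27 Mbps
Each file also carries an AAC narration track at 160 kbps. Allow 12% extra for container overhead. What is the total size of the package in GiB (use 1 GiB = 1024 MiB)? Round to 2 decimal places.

36.49 GiB

Audio: 160 kbps = 0.160 Mbps.
wedding ceremony recording: 11.460 Mbps × 2700 s × 1.12 = 34655.0 Mb
gameplay capture: 31.060 Mbps × 6300 s × 1.12 = 219159.4 Mb
feature film: 7.750 Mbps × 6240 s × 1.12 = 54163.2 Mb
music video: 27.160 Mbps × 180 s × 1.12 = 5475.5 Mb
Total: 313453.1 Mb = 39181.6 MB.
= 36.49 GiB.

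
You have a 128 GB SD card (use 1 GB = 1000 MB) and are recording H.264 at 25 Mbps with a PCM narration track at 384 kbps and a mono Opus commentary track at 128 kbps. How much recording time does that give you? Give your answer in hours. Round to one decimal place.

11.1 hours

Audio total: 384 + 128 = 512 kbps = 0.512 Mbps.
Total bitrate: 25 + 0.512 = 25.512 Mbps.
Capacity: 128 GB = 1,024,000 Mb.
Recording time: 1,024,000 / 25.512 = 40,138 s ≈ 11.1 hours.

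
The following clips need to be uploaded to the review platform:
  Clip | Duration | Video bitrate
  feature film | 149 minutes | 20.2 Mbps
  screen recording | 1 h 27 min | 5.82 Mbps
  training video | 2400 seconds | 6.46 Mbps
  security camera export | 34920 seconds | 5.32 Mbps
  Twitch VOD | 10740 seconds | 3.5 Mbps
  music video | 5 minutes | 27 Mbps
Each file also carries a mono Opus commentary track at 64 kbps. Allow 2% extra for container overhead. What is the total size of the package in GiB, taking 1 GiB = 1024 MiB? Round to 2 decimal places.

54.85 GiB

Audio: 64 kbps = 0.064 Mbps.
feature film: 20.264 Mbps × 8940 s × 1.02 = 184783.4 Mb
screen recording: 5.884 Mbps × 5220 s × 1.02 = 31328.8 Mb
training video: 6.524 Mbps × 2400 s × 1.02 = 15970.8 Mb
security camera export: 5.384 Mbps × 34920 s × 1.02 = 191769.5 Mb
Twitch VOD: 3.564 Mbps × 10740 s × 1.02 = 39042.9 Mb
music video: 27.064 Mbps × 300 s × 1.02 = 8281.6 Mb
Total: 471176.8 Mb = 58897.1 MB.
= 54.85 GiB.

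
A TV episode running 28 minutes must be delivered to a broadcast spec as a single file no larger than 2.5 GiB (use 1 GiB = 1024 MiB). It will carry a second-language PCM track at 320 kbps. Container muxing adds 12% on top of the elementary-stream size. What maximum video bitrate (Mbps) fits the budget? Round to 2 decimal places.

Budget: 2.5 GiB = 21474.8 Mb.
Stream payload after overhead: 21474.8 / 1.12 = 19174.0 Mb.
28 min = 1680 s
Total bitrate budget: 19174.0 Mb / 1680 s = 11.413 Mbps.
Audio: 320 kbps = 0.320 Mbps.
Video: 11.413 − 0.320 = 11.093 Mbps.

11.09 Mbps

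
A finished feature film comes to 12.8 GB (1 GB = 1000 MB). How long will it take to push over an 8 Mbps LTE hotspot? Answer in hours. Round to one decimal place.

File: 12.8 GB = 102400.0 Mb.
At 8 Mbps: 102400.0 / 8 = 12800.0 s ≈ 3.56 hours.

3.6 hours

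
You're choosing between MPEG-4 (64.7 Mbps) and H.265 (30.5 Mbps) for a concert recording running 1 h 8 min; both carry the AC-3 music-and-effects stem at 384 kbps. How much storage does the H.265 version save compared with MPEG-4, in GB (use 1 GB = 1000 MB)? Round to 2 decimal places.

17.44 GB

1 h 8 min = 68 min = 4080 s
Audio: 384 kbps = 0.384 Mbps.
MPEG-4: 65.084 Mbps × 4080 s = 265542.7 Mb = 33.193 GB.
H.265: 30.884 Mbps × 4080 s = 126006.7 Mb = 15.751 GB.
Saving: 33.193 − 15.751 = 17.442 GB.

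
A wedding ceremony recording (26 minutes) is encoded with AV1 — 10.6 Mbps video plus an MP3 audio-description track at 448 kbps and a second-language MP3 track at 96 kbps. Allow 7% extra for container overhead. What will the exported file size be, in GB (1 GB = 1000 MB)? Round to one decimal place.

2.3 GB

26 min = 1560 s
Audio total: 448 + 96 = 544 kbps = 0.544 Mbps.
Total bitrate: 10.6 + 0.544 = 11.144 Mbps.
Stream data: 11.144 Mbps × 1560 s = 17384.6 Mb.
With 7% container overhead: ×1.07.
18,602 Mb ÷ 8 = 2,325 MB → 2.325 GB.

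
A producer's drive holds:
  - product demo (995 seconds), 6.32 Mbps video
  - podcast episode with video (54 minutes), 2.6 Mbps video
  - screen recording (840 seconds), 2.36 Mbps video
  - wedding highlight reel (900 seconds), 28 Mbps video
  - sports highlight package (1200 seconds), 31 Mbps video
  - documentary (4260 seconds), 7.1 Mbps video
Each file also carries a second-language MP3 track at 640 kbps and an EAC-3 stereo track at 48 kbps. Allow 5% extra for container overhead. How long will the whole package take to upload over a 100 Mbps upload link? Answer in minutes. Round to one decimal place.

20.5 minutes

Audio total: 640 + 48 = 688 kbps = 0.688 Mbps.
product demo: 7.008 Mbps × 995 s × 1.05 = 7321.6 Mb
podcast episode with video: 3.288 Mbps × 3240 s × 1.05 = 11185.8 Mb
screen recording: 3.048 Mbps × 840 s × 1.05 = 2688.3 Mb
wedding highlight reel: 28.688 Mbps × 900 s × 1.05 = 27110.2 Mb
sports highlight package: 31.688 Mbps × 1200 s × 1.05 = 39926.9 Mb
documentary: 7.788 Mbps × 4260 s × 1.05 = 34835.7 Mb
Total: 123068.5 Mb = 15383.6 MB.
At 100 Mbps: 123068.5 / 100 = 1231 s ≈ 20.5 minutes.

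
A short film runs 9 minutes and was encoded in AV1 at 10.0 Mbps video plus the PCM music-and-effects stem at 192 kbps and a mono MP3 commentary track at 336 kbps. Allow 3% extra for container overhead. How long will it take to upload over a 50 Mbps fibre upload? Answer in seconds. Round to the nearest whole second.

117 seconds

9 min = 540 s
Audio total: 192 + 336 = 528 kbps = 0.528 Mbps.
Total bitrate: 10.528 Mbps.
File: 10.528 Mbps × 540 s = 5685.1 Mb.
With 3% container overhead: ×1.03. → 5855.7 Mb.
At 50 Mbps: 5855.7 / 50 = 117.1 s ≈ 117 seconds.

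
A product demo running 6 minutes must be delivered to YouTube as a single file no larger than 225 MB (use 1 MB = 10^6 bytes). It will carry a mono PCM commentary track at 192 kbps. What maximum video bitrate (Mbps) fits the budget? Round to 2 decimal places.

4.81 Mbps

Budget: 225 MB = 1800.0 Mb.
6 min = 360 s
Total bitrate budget: 1800.0 Mb / 360 s = 5.000 Mbps.
Audio: 192 kbps = 0.192 Mbps.
Video: 5.000 − 0.192 = 4.808 Mbps.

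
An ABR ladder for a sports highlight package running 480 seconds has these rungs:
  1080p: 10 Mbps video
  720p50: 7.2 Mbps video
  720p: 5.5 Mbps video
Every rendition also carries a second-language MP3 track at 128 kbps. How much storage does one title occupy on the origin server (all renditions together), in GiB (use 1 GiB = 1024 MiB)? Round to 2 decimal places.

1.29 GiB

Audio: 128 kbps = 0.128 Mbps.
Sum of rendition bitrates: (10+0.128) + (7.2+0.128) + (5.5+0.128) = 23.084 Mbps.
× 480 s = 11,080 Mb = 1,385 MB = 1.290 GiB.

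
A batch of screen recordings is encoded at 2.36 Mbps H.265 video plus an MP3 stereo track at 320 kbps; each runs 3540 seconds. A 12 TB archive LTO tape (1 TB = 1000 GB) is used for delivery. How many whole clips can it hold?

Audio: 320 kbps = 0.320 Mbps.
Total bitrate: 2.680 Mbps.
Per item: 2.680 Mbps × 3540 s = 9,487 Mb = 1,186 MB.
Capacity: 12 TB = 96,000,000 Mb; 10118.90 items → 10118 complete.

10118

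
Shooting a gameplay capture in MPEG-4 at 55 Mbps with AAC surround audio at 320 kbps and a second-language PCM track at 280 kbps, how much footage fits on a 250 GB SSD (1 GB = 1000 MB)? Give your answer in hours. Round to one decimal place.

Audio total: 320 + 280 = 600 kbps = 0.600 Mbps.
Total bitrate: 55 + 0.600 = 55.600 Mbps.
Capacity: 250 GB = 2,000,000 Mb.
Recording time: 2,000,000 / 55.600 = 35,971 s ≈ 9.99 hours.

10.0 hours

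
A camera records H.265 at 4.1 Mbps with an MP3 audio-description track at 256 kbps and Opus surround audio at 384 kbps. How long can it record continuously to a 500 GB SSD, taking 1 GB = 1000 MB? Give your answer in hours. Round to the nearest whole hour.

Audio total: 256 + 384 = 640 kbps = 0.640 Mbps.
Total bitrate: 4.1 + 0.640 = 4.740 Mbps.
Capacity: 500 GB = 4,000,000 Mb.
Recording time: 4,000,000 / 4.740 = 843,882 s ≈ 234 hours.

234 hours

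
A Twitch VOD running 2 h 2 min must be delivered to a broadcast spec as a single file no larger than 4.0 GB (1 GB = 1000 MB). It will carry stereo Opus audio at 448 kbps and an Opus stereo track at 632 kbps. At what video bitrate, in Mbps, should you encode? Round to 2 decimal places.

3.29 Mbps

Budget: 4.0 GB = 32000.0 Mb.
2 h 2 min = 122 min = 7320 s
Total bitrate budget: 32000.0 Mb / 7320 s = 4.372 Mbps.
Audio total: 448 + 632 = 1080 kbps = 1.080 Mbps.
Video: 4.372 − 1.080 = 3.292 Mbps.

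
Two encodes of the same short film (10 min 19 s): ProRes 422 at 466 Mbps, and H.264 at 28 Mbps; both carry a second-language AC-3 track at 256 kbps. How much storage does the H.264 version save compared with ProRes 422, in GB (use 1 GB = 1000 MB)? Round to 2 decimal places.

10 min 19 s = 619 s
Audio: 256 kbps = 0.256 Mbps.
ProRes 422: 466.256 Mbps × 619 s = 288612.5 Mb = 36.077 GB.
H.264: 28.256 Mbps × 619 s = 17490.5 Mb = 2.186 GB.
Saving: 36.077 − 2.186 = 33.890 GB.

33.89 GB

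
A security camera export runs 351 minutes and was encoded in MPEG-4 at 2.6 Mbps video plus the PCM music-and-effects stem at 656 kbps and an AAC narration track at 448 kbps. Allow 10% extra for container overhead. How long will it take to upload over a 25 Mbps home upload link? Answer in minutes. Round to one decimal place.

351 min = 21060 s
Audio total: 656 + 448 = 1104 kbps = 1.104 Mbps.
Total bitrate: 3.704 Mbps.
File: 3.704 Mbps × 21060 s = 78006.2 Mb.
With 10% container overhead: ×1.10. → 85806.9 Mb.
At 25 Mbps: 85806.9 / 25 = 3432.3 s ≈ 57.2 minutes.

57.2 minutes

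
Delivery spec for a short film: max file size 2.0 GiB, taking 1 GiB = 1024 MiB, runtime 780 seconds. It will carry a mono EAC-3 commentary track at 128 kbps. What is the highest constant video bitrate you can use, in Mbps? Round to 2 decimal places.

Budget: 2.0 GiB = 17179.9 Mb.
Total bitrate budget: 17179.9 Mb / 780 s = 22.025 Mbps.
Audio: 128 kbps = 0.128 Mbps.
Video: 22.025 − 0.128 = 21.897 Mbps.

21.90 Mbps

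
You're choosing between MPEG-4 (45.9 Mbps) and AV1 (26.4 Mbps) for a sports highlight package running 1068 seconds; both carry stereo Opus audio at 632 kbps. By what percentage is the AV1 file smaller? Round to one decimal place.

Audio: 632 kbps = 0.632 Mbps.
MPEG-4: 46.532 Mbps × 1068 s = 49696.2 Mb = 5.785 GiB.
AV1: 27.032 Mbps × 1068 s = 28870.2 Mb = 3.361 GiB.
Reduction: (1 − 3.361/5.785) × 100 = 41.91%.

41.9%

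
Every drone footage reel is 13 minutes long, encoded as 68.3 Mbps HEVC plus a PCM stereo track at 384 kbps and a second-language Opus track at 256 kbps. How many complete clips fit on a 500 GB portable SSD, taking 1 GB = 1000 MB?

74

13 min = 780 s
Audio total: 384 + 256 = 640 kbps = 0.640 Mbps.
Total bitrate: 68.940 Mbps.
Per item: 68.940 Mbps × 780 s = 53,773 Mb = 6,722 MB.
Capacity: 500 GB = 4,000,000 Mb; 74.39 items → 74 complete.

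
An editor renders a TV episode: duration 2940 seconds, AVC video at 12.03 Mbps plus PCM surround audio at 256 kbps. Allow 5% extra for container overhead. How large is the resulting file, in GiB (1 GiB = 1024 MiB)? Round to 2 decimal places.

4.42 GiB

Audio: 256 kbps = 0.256 Mbps.
Total bitrate: 12.03 + 0.256 = 12.286 Mbps.
Stream data: 12.286 Mbps × 2940 s = 36120.8 Mb.
With 5% container overhead: ×1.05.
37,927 Mb = 4,740,860,250 bytes ÷ 1,073,741,824 = 4.415 GiB.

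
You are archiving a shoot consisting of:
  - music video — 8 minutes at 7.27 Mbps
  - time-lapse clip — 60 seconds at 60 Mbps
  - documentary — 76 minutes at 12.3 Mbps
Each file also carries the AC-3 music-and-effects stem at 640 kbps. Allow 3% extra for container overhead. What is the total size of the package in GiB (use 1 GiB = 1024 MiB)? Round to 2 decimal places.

7.97 GiB

Audio: 640 kbps = 0.640 Mbps.
music video: 7.910 Mbps × 480 s × 1.03 = 3910.7 Mb
time-lapse clip: 60.640 Mbps × 60 s × 1.03 = 3747.6 Mb
documentary: 12.940 Mbps × 4560 s × 1.03 = 60776.6 Mb
Total: 68434.8 Mb = 8554.4 MB.
= 7.967 GiB.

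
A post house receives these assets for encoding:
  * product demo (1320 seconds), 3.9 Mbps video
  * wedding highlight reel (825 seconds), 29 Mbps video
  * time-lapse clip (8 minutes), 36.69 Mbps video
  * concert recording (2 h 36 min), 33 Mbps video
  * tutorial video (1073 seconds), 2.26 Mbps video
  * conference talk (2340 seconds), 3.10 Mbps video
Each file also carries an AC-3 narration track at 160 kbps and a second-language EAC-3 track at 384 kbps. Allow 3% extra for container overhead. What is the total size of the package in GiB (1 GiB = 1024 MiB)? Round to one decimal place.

Audio total: 160 + 384 = 544 kbps = 0.544 Mbps.
product demo: 4.444 Mbps × 1320 s × 1.03 = 6042.1 Mb
wedding highlight reel: 29.544 Mbps × 825 s × 1.03 = 25105.0 Mb
time-lapse clip: 37.234 Mbps × 480 s × 1.03 = 18408.5 Mb
concert recording: 33.544 Mbps × 9360 s × 1.03 = 323391.0 Mb
tutorial video: 2.804 Mbps × 1073 s × 1.03 = 3099.0 Mb
conference talk: 3.644 Mbps × 2340 s × 1.03 = 8782.8 Mb
Total: 384828.3 Mb = 48103.5 MB.
= 44.80 GiB.

44.8 GiB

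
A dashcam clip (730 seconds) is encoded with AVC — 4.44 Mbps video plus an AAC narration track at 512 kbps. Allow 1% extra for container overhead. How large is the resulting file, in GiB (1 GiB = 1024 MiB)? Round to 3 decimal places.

Audio: 512 kbps = 0.512 Mbps.
Total bitrate: 4.44 + 0.512 = 4.952 Mbps.
Stream data: 4.952 Mbps × 730 s = 3615.0 Mb.
With 1% container overhead: ×1.01.
3,651 Mb = 456,388,700 bytes ÷ 1,073,741,824 = 0.425 GiB.

0.425 GiB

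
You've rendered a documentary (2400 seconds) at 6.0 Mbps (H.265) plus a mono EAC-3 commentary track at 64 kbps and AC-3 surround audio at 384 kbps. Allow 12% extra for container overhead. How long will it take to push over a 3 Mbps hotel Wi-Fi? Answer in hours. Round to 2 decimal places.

Audio total: 64 + 384 = 448 kbps = 0.448 Mbps.
Total bitrate: 6.448 Mbps.
File: 6.448 Mbps × 2400 s = 15475.2 Mb.
With 12% container overhead: ×1.12. → 17332.2 Mb.
At 3 Mbps: 17332.2 / 3 = 5777.4 s ≈ 1.6 hours.

1.60 hours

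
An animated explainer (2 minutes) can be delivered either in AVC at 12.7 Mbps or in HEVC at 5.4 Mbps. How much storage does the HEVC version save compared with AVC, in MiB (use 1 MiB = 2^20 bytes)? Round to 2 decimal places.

104.43 MiB

2 min = 120 s
AVC: 12.700 Mbps × 120 s = 1524.0 Mb = 181.675 MiB.
HEVC: 5.400 Mbps × 120 s = 648.0 Mb = 77.248 MiB.
Saving: 181.675 − 77.248 = 104.427 MiB.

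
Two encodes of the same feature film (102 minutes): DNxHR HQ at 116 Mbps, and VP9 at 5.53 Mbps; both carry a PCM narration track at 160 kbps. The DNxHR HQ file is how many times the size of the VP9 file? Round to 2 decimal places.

20.41

102 min = 6120 s
Audio: 160 kbps = 0.160 Mbps.
DNxHR HQ: 116.160 Mbps × 6120 s = 710899.2 Mb = 88.862 GB.
VP9: 5.690 Mbps × 6120 s = 34822.8 Mb = 4.353 GB.
Ratio: 88.862 / 4.353 = 20.415.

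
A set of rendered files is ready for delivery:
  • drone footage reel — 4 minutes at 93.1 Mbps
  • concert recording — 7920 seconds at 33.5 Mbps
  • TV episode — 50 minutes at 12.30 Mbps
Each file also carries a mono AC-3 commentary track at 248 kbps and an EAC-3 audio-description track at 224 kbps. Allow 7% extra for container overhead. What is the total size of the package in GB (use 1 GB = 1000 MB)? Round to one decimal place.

44.1 GB

Audio total: 248 + 224 = 472 kbps = 0.472 Mbps.
drone footage reel: 93.572 Mbps × 240 s × 1.07 = 24029.3 Mb
concert recording: 33.972 Mbps × 7920 s × 1.07 = 287892.3 Mb
TV episode: 12.772 Mbps × 3000 s × 1.07 = 40998.1 Mb
Total: 352919.7 Mb = 44115.0 MB.
= 44.11 GB.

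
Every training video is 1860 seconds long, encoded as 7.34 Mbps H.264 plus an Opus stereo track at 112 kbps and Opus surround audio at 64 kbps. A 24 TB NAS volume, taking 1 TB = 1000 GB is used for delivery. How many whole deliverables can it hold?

13734

Audio total: 112 + 64 = 176 kbps = 0.176 Mbps.
Total bitrate: 7.516 Mbps.
Per item: 7.516 Mbps × 1860 s = 13,980 Mb = 1,747 MB.
Capacity: 24 TB = 192,000,000 Mb; 13734.14 items → 13734 complete.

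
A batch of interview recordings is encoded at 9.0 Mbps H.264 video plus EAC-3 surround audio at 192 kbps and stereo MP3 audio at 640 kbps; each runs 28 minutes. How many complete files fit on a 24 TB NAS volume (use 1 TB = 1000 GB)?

11623

28 min = 1680 s
Audio total: 192 + 640 = 832 kbps = 0.832 Mbps.
Total bitrate: 9.832 Mbps.
Per item: 9.832 Mbps × 1680 s = 16,518 Mb = 2,065 MB.
Capacity: 24 TB = 192,000,000 Mb; 11623.85 items → 11623 complete.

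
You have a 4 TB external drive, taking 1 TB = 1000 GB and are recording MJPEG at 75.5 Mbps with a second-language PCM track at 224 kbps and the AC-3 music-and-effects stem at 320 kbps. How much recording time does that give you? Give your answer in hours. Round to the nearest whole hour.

Audio total: 224 + 320 = 544 kbps = 0.544 Mbps.
Total bitrate: 75.5 + 0.544 = 76.044 Mbps.
Capacity: 4 TB = 32,000,000 Mb.
Recording time: 32,000,000 / 76.044 = 420,809 s ≈ 117 hours.

117 hours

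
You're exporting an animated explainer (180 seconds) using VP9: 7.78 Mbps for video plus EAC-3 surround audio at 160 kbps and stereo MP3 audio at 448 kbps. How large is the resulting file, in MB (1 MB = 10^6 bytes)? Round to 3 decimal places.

188.730 MB

Audio total: 160 + 448 = 608 kbps = 0.608 Mbps.
Total bitrate: 7.78 + 0.608 = 8.388 Mbps.
Stream data: 8.388 Mbps × 180 s = 1509.8 Mb.
1,510 Mb ÷ 8 = 188.7 MB → 188.7 MB.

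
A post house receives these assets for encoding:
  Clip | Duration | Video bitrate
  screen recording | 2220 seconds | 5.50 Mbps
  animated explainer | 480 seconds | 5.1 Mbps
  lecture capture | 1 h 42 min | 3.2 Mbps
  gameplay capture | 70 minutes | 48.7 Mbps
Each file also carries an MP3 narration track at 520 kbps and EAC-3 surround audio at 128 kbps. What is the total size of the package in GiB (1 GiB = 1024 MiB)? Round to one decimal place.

28.8 GiB

Audio total: 520 + 128 = 648 kbps = 0.648 Mbps.
screen recording: 6.148 Mbps × 2220 s = 13648.6 Mb
animated explainer: 5.748 Mbps × 480 s = 2759.0 Mb
lecture capture: 3.848 Mbps × 6120 s = 23549.8 Mb
gameplay capture: 49.348 Mbps × 4200 s = 207261.6 Mb
Total: 247219.0 Mb = 30902.4 MB.
= 28.78 GiB.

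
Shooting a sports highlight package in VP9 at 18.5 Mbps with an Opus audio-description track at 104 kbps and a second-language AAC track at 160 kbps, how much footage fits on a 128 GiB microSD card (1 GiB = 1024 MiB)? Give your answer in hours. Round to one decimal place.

16.3 hours

Audio total: 104 + 160 = 264 kbps = 0.264 Mbps.
Total bitrate: 18.5 + 0.264 = 18.764 Mbps.
Capacity: 128 GiB = 1,099,512 Mb.
Recording time: 1,099,512 / 18.764 = 58,597 s ≈ 16.3 hours.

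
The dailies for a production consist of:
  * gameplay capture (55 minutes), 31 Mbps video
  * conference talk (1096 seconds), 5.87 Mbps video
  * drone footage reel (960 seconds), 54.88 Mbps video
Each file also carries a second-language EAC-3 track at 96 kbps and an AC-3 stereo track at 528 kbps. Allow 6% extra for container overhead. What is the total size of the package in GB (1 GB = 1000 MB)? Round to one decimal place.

Audio total: 96 + 528 = 624 kbps = 0.624 Mbps.
gameplay capture: 31.624 Mbps × 3300 s × 1.06 = 110620.8 Mb
conference talk: 6.494 Mbps × 1096 s × 1.06 = 7544.5 Mb
drone footage reel: 55.504 Mbps × 960 s × 1.06 = 56480.9 Mb
Total: 174646.1 Mb = 21830.8 MB.
= 21.83 GB.

21.8 GB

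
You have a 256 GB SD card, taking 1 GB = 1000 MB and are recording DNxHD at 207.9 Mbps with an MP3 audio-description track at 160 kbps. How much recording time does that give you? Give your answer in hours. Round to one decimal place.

Audio: 160 kbps = 0.160 Mbps.
Total bitrate: 207.9 + 0.160 = 208.060 Mbps.
Capacity: 256 GB = 2,048,000 Mb.
Recording time: 2,048,000 / 208.060 = 9,843 s ≈ 2.73 hours.

2.7 hours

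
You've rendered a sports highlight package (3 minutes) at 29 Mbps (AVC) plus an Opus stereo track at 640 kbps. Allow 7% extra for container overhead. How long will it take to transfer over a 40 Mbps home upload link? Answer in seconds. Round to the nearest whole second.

3 min = 180 s
Audio: 640 kbps = 0.640 Mbps.
Total bitrate: 29.640 Mbps.
File: 29.640 Mbps × 180 s = 5335.2 Mb.
With 7% container overhead: ×1.07. → 5708.7 Mb.
At 40 Mbps: 5708.7 / 40 = 142.7 s ≈ 143 seconds.

143 seconds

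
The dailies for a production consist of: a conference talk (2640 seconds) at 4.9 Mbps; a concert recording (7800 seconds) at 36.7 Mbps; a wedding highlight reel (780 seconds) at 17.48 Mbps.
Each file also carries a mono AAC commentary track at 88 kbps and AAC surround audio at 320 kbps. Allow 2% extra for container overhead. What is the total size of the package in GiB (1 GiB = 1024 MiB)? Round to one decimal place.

37.7 GiB

Audio total: 88 + 320 = 408 kbps = 0.408 Mbps.
conference talk: 5.308 Mbps × 2640 s × 1.02 = 14293.4 Mb
concert recording: 37.108 Mbps × 7800 s × 1.02 = 295231.2 Mb
wedding highlight reel: 17.888 Mbps × 780 s × 1.02 = 14231.7 Mb
Total: 323756.3 Mb = 40469.5 MB.
= 37.69 GiB.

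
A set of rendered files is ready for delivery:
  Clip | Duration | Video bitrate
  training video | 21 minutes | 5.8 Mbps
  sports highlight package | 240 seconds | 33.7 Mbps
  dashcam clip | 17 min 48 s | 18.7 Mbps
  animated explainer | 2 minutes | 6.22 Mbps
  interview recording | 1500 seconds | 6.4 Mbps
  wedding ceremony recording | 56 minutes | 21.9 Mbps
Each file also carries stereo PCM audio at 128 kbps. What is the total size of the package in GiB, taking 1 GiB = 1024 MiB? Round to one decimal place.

14.0 GiB

Audio: 128 kbps = 0.128 Mbps.
training video: 5.928 Mbps × 1260 s = 7469.3 Mb
sports highlight package: 33.828 Mbps × 240 s = 8118.7 Mb
dashcam clip: 18.828 Mbps × 1068 s = 20108.3 Mb
animated explainer: 6.348 Mbps × 120 s = 761.8 Mb
interview recording: 6.528 Mbps × 1500 s = 9792.0 Mb
wedding ceremony recording: 22.028 Mbps × 3360 s = 74014.1 Mb
Total: 120264.1 Mb = 15033.0 MB.
= 14.00 GiB.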